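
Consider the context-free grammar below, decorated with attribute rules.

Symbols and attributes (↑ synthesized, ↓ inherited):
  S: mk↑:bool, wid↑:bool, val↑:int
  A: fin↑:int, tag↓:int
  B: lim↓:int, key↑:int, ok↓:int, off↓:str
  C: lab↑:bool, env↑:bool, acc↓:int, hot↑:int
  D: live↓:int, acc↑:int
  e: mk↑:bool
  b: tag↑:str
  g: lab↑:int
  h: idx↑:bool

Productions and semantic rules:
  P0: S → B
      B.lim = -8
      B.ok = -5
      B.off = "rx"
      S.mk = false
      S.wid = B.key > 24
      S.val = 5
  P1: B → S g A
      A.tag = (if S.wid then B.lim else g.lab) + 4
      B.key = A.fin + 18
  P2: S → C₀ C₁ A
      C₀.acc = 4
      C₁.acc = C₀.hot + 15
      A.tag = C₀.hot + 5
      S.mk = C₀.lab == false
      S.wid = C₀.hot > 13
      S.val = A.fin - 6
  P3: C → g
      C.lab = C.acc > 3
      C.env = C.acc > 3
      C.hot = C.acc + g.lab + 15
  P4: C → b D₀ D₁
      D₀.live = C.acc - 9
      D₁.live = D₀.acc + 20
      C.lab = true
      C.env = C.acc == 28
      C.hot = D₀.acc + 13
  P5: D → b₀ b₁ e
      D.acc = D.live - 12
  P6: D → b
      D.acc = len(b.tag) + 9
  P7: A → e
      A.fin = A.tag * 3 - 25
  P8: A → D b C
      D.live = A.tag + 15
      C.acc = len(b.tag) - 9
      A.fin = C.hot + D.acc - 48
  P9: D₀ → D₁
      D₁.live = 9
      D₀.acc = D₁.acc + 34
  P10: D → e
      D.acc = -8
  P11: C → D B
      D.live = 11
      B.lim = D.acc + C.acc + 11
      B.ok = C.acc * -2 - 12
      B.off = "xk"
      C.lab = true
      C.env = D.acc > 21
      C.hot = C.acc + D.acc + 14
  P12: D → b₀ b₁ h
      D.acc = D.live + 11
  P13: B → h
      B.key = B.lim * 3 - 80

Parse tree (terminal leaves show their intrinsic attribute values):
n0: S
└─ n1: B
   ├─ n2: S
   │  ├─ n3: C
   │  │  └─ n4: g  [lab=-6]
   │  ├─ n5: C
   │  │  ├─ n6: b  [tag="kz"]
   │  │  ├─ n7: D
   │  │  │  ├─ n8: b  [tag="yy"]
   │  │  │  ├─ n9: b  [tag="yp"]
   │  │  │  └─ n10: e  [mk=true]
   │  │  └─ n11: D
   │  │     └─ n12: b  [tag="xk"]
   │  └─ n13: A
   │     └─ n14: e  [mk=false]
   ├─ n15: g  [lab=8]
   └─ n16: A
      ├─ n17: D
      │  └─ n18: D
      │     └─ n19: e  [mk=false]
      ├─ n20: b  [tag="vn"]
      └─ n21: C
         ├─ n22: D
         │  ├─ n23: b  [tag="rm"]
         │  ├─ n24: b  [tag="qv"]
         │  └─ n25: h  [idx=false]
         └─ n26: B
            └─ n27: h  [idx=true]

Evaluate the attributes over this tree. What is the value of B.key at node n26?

-2

1. n1.lim = -8  [-8]
2. n1.ok = -5  [-5]
3. n1.off = "rx"  ["rx"]
4. n3.acc = 4  [4]
5. n4.lab = -6  [terminal]
6. n3.lab = true  [C.acc > 3]
7. n3.env = true  [C.acc > 3]
8. n3.hot = 13  [C.acc + g.lab + 15]
9. n5.acc = 28  [C₀.hot + 15]
10. n6.tag = "kz"  [terminal]
11. n7.live = 19  [C.acc - 9]
12. n8.tag = "yy"  [terminal]
13. n9.tag = "yp"  [terminal]
14. n10.mk = true  [terminal]
15. n7.acc = 7  [D.live - 12]
16. n11.live = 27  [D₀.acc + 20]
17. n12.tag = "xk"  [terminal]
18. n11.acc = 11  [len(b.tag) + 9]
19. n5.lab = true  [true]
20. n5.env = true  [C.acc == 28]
21. n5.hot = 20  [D₀.acc + 13]
22. n13.tag = 18  [C₀.hot + 5]
23. n14.mk = false  [terminal]
24. n13.fin = 29  [A.tag * 3 - 25]
25. n2.mk = false  [C₀.lab == false]
26. n2.wid = false  [C₀.hot > 13]
27. n2.val = 23  [A.fin - 6]
28. n15.lab = 8  [terminal]
29. n16.tag = 12  [(if S.wid then B.lim else g.lab) + 4]
30. n17.live = 27  [A.tag + 15]
31. n18.live = 9  [9]
32. n19.mk = false  [terminal]
33. n18.acc = -8  [-8]
34. n17.acc = 26  [D₁.acc + 34]
35. n20.tag = "vn"  [terminal]
36. n21.acc = -7  [len(b.tag) - 9]
37. n22.live = 11  [11]
38. n23.tag = "rm"  [terminal]
39. n24.tag = "qv"  [terminal]
40. n25.idx = false  [terminal]
41. n22.acc = 22  [D.live + 11]
42. n26.lim = 26  [D.acc + C.acc + 11]
43. n26.ok = 2  [C.acc * -2 - 12]
44. n26.off = "xk"  ["xk"]
45. n27.idx = true  [terminal]
46. n26.key = -2  [B.lim * 3 - 80]
47. n21.lab = true  [true]
48. n21.env = true  [D.acc > 21]
49. n21.hot = 29  [C.acc + D.acc + 14]
50. n16.fin = 7  [C.hot + D.acc - 48]
51. n1.key = 25  [A.fin + 18]
52. n0.mk = false  [false]
53. n0.wid = true  [B.key > 24]
54. n0.val = 5  [5]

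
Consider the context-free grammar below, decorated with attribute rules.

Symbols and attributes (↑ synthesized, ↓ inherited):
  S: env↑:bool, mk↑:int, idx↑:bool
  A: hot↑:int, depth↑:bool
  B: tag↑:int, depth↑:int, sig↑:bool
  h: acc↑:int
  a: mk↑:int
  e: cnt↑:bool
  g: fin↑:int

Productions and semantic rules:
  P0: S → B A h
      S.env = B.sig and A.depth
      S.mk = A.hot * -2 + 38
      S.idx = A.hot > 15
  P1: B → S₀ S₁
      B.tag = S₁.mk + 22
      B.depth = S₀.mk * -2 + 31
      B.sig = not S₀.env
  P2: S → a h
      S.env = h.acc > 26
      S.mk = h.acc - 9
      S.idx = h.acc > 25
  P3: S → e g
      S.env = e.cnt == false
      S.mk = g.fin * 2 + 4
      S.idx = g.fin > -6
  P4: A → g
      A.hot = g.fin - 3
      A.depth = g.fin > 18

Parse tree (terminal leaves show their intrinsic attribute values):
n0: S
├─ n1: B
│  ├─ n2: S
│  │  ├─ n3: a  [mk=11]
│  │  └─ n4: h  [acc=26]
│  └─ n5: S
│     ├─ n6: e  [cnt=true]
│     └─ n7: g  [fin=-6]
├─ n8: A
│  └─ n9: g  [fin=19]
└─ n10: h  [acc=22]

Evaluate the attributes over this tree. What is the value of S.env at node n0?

true

1. n3.mk = 11  [terminal]
2. n4.acc = 26  [terminal]
3. n2.env = false  [h.acc > 26]
4. n2.mk = 17  [h.acc - 9]
5. n2.idx = true  [h.acc > 25]
6. n6.cnt = true  [terminal]
7. n7.fin = -6  [terminal]
8. n5.env = false  [e.cnt == false]
9. n5.mk = -8  [g.fin * 2 + 4]
10. n5.idx = false  [g.fin > -6]
11. n1.tag = 14  [S₁.mk + 22]
12. n1.depth = -3  [S₀.mk * -2 + 31]
13. n1.sig = true  [not S₀.env]
14. n9.fin = 19  [terminal]
15. n8.hot = 16  [g.fin - 3]
16. n8.depth = true  [g.fin > 18]
17. n10.acc = 22  [terminal]
18. n0.env = true  [B.sig and A.depth]
19. n0.mk = 6  [A.hot * -2 + 38]
20. n0.idx = true  [A.hot > 15]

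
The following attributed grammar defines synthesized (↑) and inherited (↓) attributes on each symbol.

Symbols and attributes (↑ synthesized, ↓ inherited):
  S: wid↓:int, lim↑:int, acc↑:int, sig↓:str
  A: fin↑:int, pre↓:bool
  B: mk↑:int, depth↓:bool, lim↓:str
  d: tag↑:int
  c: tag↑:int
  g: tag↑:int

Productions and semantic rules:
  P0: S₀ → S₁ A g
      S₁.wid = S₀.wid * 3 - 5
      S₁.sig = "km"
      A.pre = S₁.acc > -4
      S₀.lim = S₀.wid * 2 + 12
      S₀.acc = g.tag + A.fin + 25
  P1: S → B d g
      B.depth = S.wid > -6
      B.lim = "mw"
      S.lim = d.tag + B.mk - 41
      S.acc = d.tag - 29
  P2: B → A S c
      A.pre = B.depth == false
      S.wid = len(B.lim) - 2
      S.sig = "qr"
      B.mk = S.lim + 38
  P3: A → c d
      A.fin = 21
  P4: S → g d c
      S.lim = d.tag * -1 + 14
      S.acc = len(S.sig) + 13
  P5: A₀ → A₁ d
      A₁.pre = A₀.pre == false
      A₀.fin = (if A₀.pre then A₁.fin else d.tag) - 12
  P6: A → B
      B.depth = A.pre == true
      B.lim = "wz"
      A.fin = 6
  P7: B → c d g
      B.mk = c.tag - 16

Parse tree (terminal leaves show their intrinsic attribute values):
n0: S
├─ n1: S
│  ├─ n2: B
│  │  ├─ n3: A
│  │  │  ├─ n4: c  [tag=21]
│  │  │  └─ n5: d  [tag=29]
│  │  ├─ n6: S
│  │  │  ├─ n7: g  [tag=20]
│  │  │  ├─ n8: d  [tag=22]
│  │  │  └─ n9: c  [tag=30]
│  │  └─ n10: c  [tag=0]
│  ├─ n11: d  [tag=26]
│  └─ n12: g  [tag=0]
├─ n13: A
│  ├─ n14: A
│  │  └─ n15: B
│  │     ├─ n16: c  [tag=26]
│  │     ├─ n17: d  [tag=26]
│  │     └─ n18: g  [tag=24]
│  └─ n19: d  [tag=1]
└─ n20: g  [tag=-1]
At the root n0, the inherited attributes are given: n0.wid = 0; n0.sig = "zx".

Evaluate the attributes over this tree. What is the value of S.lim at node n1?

1. n0.wid = 0  [given at root]
2. n0.sig = "zx"  [given at root]
3. n1.wid = -5  [S₀.wid * 3 - 5]
4. n1.sig = "km"  ["km"]
5. n2.depth = true  [S.wid > -6]
6. n2.lim = "mw"  ["mw"]
7. n3.pre = false  [B.depth == false]
8. n4.tag = 21  [terminal]
9. n5.tag = 29  [terminal]
10. n3.fin = 21  [21]
11. n6.wid = 0  [len(B.lim) - 2]
12. n6.sig = "qr"  ["qr"]
13. n7.tag = 20  [terminal]
14. n8.tag = 22  [terminal]
15. n9.tag = 30  [terminal]
16. n6.lim = -8  [d.tag * -1 + 14]
17. n6.acc = 15  [len(S.sig) + 13]
18. n10.tag = 0  [terminal]
19. n2.mk = 30  [S.lim + 38]
20. n11.tag = 26  [terminal]
21. n12.tag = 0  [terminal]
22. n1.lim = 15  [d.tag + B.mk - 41]
23. n1.acc = -3  [d.tag - 29]
24. n13.pre = true  [S₁.acc > -4]
25. n14.pre = false  [A₀.pre == false]
26. n15.depth = false  [A.pre == true]
27. n15.lim = "wz"  ["wz"]
28. n16.tag = 26  [terminal]
29. n17.tag = 26  [terminal]
30. n18.tag = 24  [terminal]
31. n15.mk = 10  [c.tag - 16]
32. n14.fin = 6  [6]
33. n19.tag = 1  [terminal]
34. n13.fin = -6  [(if A₀.pre then A₁.fin else d.tag) - 12]
35. n20.tag = -1  [terminal]
36. n0.lim = 12  [S₀.wid * 2 + 12]
37. n0.acc = 18  [g.tag + A.fin + 25]

15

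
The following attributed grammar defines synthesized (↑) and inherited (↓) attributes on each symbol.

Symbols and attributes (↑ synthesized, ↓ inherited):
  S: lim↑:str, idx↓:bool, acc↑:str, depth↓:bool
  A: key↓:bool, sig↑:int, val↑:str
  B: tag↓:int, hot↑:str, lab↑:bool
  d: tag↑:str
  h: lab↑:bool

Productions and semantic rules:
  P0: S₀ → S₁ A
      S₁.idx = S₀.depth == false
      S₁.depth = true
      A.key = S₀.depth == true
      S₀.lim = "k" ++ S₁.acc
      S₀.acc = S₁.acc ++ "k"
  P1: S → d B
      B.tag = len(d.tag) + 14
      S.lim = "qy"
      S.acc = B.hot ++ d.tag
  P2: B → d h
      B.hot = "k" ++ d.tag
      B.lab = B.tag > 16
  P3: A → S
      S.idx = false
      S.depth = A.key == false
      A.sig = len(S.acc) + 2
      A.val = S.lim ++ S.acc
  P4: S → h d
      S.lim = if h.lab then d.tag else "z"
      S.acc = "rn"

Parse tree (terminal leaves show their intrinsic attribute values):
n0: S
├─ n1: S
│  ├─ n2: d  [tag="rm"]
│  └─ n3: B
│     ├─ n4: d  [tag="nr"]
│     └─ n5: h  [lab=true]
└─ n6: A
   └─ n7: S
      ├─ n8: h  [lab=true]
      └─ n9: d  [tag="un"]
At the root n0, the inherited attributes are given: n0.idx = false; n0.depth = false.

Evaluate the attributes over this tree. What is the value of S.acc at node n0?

1. n0.idx = false  [given at root]
2. n0.depth = false  [given at root]
3. n1.idx = true  [S₀.depth == false]
4. n1.depth = true  [true]
5. n2.tag = "rm"  [terminal]
6. n3.tag = 16  [len(d.tag) + 14]
7. n4.tag = "nr"  [terminal]
8. n5.lab = true  [terminal]
9. n3.hot = "knr"  ["k" ++ d.tag]
10. n3.lab = false  [B.tag > 16]
11. n1.lim = "qy"  ["qy"]
12. n1.acc = "knrrm"  [B.hot ++ d.tag]
13. n6.key = false  [S₀.depth == true]
14. n7.idx = false  [false]
15. n7.depth = true  [A.key == false]
16. n8.lab = true  [terminal]
17. n9.tag = "un"  [terminal]
18. n7.lim = "un"  [if h.lab then d.tag else "z"]
19. n7.acc = "rn"  ["rn"]
20. n6.sig = 4  [len(S.acc) + 2]
21. n6.val = "unrn"  [S.lim ++ S.acc]
22. n0.lim = "kknrrm"  ["k" ++ S₁.acc]
23. n0.acc = "knrrmk"  [S₁.acc ++ "k"]

"knrrmk"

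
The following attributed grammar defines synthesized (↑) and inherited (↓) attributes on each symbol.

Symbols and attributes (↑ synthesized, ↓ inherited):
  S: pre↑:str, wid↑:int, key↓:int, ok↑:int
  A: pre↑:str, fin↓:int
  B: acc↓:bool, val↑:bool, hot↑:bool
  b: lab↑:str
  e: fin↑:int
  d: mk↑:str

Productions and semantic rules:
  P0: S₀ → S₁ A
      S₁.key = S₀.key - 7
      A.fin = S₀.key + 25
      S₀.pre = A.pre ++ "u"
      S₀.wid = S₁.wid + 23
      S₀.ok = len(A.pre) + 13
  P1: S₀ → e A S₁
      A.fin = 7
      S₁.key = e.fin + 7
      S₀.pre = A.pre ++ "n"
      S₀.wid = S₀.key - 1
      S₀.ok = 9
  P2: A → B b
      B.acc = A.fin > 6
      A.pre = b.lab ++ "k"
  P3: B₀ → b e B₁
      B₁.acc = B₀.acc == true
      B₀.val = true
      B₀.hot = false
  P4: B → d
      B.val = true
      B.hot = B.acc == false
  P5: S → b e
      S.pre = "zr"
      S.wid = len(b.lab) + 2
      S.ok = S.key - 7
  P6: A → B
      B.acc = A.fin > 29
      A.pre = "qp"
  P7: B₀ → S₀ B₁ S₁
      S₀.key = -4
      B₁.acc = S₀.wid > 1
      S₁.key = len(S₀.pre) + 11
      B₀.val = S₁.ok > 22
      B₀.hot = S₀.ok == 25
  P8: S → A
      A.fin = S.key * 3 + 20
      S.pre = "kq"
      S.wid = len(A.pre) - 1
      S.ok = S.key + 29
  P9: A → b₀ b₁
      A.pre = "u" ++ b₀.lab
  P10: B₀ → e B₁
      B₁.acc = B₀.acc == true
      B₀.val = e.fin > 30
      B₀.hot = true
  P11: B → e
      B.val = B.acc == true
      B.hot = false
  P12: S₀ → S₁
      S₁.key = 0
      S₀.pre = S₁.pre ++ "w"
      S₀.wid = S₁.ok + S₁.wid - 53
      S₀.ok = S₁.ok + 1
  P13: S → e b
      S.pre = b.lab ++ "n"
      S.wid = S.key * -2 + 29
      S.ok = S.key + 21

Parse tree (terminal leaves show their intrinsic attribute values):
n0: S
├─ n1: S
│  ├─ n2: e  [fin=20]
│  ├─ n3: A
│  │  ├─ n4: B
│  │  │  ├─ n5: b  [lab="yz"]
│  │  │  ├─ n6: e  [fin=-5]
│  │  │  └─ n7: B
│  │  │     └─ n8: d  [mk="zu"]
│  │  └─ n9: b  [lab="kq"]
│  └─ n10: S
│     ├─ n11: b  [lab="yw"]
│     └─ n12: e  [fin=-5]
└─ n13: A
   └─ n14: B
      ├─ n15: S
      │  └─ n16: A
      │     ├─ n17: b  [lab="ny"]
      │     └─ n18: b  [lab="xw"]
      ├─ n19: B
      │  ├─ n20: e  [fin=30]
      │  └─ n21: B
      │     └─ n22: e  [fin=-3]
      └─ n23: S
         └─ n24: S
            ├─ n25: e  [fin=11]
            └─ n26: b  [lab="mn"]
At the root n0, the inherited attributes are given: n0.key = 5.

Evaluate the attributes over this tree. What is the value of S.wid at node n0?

1. n0.key = 5  [given at root]
2. n1.key = -2  [S₀.key - 7]
3. n2.fin = 20  [terminal]
4. n3.fin = 7  [7]
5. n4.acc = true  [A.fin > 6]
6. n5.lab = "yz"  [terminal]
7. n6.fin = -5  [terminal]
8. n7.acc = true  [B₀.acc == true]
9. n8.mk = "zu"  [terminal]
10. n7.val = true  [true]
11. n7.hot = false  [B.acc == false]
12. n4.val = true  [true]
13. n4.hot = false  [false]
14. n9.lab = "kq"  [terminal]
15. n3.pre = "kqk"  [b.lab ++ "k"]
16. n10.key = 27  [e.fin + 7]
17. n11.lab = "yw"  [terminal]
18. n12.fin = -5  [terminal]
19. n10.pre = "zr"  ["zr"]
20. n10.wid = 4  [len(b.lab) + 2]
21. n10.ok = 20  [S.key - 7]
22. n1.pre = "kqkn"  [A.pre ++ "n"]
23. n1.wid = -3  [S₀.key - 1]
24. n1.ok = 9  [9]
25. n13.fin = 30  [S₀.key + 25]
26. n14.acc = true  [A.fin > 29]
27. n15.key = -4  [-4]
28. n16.fin = 8  [S.key * 3 + 20]
29. n17.lab = "ny"  [terminal]
30. n18.lab = "xw"  [terminal]
31. n16.pre = "uny"  ["u" ++ b₀.lab]
32. n15.pre = "kq"  ["kq"]
33. n15.wid = 2  [len(A.pre) - 1]
34. n15.ok = 25  [S.key + 29]
35. n19.acc = true  [S₀.wid > 1]
36. n20.fin = 30  [terminal]
37. n21.acc = true  [B₀.acc == true]
38. n22.fin = -3  [terminal]
39. n21.val = true  [B.acc == true]
40. n21.hot = false  [false]
41. n19.val = false  [e.fin > 30]
42. n19.hot = true  [true]
43. n23.key = 13  [len(S₀.pre) + 11]
44. n24.key = 0  [0]
45. n25.fin = 11  [terminal]
46. n26.lab = "mn"  [terminal]
47. n24.pre = "mnn"  [b.lab ++ "n"]
48. n24.wid = 29  [S.key * -2 + 29]
49. n24.ok = 21  [S.key + 21]
50. n23.pre = "mnnw"  [S₁.pre ++ "w"]
51. n23.wid = -3  [S₁.ok + S₁.wid - 53]
52. n23.ok = 22  [S₁.ok + 1]
53. n14.val = false  [S₁.ok > 22]
54. n14.hot = true  [S₀.ok == 25]
55. n13.pre = "qp"  ["qp"]
56. n0.pre = "qpu"  [A.pre ++ "u"]
57. n0.wid = 20  [S₁.wid + 23]
58. n0.ok = 15  [len(A.pre) + 13]

20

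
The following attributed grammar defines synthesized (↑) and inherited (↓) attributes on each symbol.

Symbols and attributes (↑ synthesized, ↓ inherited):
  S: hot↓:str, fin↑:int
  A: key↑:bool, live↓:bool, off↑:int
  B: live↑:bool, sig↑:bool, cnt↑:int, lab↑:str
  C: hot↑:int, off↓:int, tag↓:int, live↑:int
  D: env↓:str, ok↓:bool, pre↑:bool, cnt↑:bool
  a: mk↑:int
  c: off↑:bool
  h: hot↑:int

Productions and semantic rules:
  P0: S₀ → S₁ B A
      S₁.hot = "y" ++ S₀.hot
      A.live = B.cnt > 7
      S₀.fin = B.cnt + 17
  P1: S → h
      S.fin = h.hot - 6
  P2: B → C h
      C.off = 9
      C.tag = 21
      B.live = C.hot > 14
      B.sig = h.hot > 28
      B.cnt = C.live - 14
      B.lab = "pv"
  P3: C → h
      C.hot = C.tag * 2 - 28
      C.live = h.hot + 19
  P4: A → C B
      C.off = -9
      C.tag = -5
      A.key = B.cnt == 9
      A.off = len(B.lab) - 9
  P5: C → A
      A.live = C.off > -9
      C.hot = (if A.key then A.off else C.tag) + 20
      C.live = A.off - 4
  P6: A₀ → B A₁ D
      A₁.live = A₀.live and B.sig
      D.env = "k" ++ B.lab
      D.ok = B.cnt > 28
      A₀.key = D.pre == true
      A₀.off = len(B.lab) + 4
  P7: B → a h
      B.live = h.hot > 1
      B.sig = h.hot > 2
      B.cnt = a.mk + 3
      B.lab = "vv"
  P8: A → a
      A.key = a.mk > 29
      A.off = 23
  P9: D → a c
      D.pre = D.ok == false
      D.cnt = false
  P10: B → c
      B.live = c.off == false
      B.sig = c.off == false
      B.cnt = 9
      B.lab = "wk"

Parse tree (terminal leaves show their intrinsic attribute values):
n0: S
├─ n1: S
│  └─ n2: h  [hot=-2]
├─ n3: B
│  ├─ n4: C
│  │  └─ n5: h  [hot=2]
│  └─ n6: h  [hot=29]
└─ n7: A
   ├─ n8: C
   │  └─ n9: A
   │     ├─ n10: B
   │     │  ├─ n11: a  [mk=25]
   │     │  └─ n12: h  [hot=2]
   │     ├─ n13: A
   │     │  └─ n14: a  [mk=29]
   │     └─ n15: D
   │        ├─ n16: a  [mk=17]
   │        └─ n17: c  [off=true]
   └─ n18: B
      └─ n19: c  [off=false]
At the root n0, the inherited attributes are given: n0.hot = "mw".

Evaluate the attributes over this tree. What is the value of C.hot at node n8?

1. n0.hot = "mw"  [given at root]
2. n1.hot = "ymw"  ["y" ++ S₀.hot]
3. n2.hot = -2  [terminal]
4. n1.fin = -8  [h.hot - 6]
5. n4.off = 9  [9]
6. n4.tag = 21  [21]
7. n5.hot = 2  [terminal]
8. n4.hot = 14  [C.tag * 2 - 28]
9. n4.live = 21  [h.hot + 19]
10. n6.hot = 29  [terminal]
11. n3.live = false  [C.hot > 14]
12. n3.sig = true  [h.hot > 28]
13. n3.cnt = 7  [C.live - 14]
14. n3.lab = "pv"  ["pv"]
15. n7.live = false  [B.cnt > 7]
16. n8.off = -9  [-9]
17. n8.tag = -5  [-5]
18. n9.live = false  [C.off > -9]
19. n11.mk = 25  [terminal]
20. n12.hot = 2  [terminal]
21. n10.live = true  [h.hot > 1]
22. n10.sig = false  [h.hot > 2]
23. n10.cnt = 28  [a.mk + 3]
24. n10.lab = "vv"  ["vv"]
25. n13.live = false  [A₀.live and B.sig]
26. n14.mk = 29  [terminal]
27. n13.key = false  [a.mk > 29]
28. n13.off = 23  [23]
29. n15.env = "kvv"  ["k" ++ B.lab]
30. n15.ok = false  [B.cnt > 28]
31. n16.mk = 17  [terminal]
32. n17.off = true  [terminal]
33. n15.pre = true  [D.ok == false]
34. n15.cnt = false  [false]
35. n9.key = true  [D.pre == true]
36. n9.off = 6  [len(B.lab) + 4]
37. n8.hot = 26  [(if A.key then A.off else C.tag) + 20]
38. n8.live = 2  [A.off - 4]
39. n19.off = false  [terminal]
40. n18.live = true  [c.off == false]
41. n18.sig = true  [c.off == false]
42. n18.cnt = 9  [9]
43. n18.lab = "wk"  ["wk"]
44. n7.key = true  [B.cnt == 9]
45. n7.off = -7  [len(B.lab) - 9]
46. n0.fin = 24  [B.cnt + 17]

26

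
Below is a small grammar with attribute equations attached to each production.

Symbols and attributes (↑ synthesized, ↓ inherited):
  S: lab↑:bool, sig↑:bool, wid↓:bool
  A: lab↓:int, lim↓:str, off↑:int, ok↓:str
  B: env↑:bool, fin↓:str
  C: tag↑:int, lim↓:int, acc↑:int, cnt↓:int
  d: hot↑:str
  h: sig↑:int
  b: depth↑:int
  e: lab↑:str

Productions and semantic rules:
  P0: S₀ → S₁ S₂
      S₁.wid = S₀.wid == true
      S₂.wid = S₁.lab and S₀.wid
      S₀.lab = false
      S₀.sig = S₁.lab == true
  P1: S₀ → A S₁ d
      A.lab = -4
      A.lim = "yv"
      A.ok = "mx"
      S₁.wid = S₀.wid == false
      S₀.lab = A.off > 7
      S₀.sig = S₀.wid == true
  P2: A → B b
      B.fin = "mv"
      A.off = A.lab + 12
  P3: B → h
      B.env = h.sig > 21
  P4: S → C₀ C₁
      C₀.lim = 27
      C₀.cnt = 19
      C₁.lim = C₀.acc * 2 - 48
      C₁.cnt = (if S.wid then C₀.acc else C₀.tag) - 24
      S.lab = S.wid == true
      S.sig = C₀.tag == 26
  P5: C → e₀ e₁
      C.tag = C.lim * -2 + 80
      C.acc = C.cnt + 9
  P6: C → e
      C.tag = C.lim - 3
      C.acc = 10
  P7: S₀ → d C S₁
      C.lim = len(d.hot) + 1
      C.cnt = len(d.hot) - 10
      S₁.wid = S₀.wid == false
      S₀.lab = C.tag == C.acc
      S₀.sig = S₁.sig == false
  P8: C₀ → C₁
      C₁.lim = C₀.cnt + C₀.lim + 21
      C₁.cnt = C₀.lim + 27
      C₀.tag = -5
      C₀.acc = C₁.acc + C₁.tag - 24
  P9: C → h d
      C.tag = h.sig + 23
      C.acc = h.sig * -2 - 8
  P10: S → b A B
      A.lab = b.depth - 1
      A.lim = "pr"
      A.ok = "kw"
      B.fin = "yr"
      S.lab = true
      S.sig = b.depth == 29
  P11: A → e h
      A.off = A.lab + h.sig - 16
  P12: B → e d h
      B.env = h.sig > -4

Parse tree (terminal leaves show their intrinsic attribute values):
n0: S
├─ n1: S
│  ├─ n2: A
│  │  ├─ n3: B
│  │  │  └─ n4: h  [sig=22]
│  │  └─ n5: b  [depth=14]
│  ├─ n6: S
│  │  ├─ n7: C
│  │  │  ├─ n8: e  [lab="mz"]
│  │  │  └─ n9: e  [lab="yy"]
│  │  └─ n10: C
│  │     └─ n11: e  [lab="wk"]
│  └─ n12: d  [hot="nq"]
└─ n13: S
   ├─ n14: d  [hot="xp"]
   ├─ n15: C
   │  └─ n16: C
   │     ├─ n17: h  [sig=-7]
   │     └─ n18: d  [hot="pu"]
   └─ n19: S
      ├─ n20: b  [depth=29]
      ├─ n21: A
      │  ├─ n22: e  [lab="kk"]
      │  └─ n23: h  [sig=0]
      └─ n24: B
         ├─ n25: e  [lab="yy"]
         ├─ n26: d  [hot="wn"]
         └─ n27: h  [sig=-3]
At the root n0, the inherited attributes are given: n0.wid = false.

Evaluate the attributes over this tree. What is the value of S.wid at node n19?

1. n0.wid = false  [given at root]
2. n1.wid = false  [S₀.wid == true]
3. n2.lab = -4  [-4]
4. n2.lim = "yv"  ["yv"]
5. n2.ok = "mx"  ["mx"]
6. n3.fin = "mv"  ["mv"]
7. n4.sig = 22  [terminal]
8. n3.env = true  [h.sig > 21]
9. n5.depth = 14  [terminal]
10. n2.off = 8  [A.lab + 12]
11. n6.wid = true  [S₀.wid == false]
12. n7.lim = 27  [27]
13. n7.cnt = 19  [19]
14. n8.lab = "mz"  [terminal]
15. n9.lab = "yy"  [terminal]
16. n7.tag = 26  [C.lim * -2 + 80]
17. n7.acc = 28  [C.cnt + 9]
18. n10.lim = 8  [C₀.acc * 2 - 48]
19. n10.cnt = 4  [(if S.wid then C₀.acc else C₀.tag) - 24]
20. n11.lab = "wk"  [terminal]
21. n10.tag = 5  [C.lim - 3]
22. n10.acc = 10  [10]
23. n6.lab = true  [S.wid == true]
24. n6.sig = true  [C₀.tag == 26]
25. n12.hot = "nq"  [terminal]
26. n1.lab = true  [A.off > 7]
27. n1.sig = false  [S₀.wid == true]
28. n13.wid = false  [S₁.lab and S₀.wid]
29. n14.hot = "xp"  [terminal]
30. n15.lim = 3  [len(d.hot) + 1]
31. n15.cnt = -8  [len(d.hot) - 10]
32. n16.lim = 16  [C₀.cnt + C₀.lim + 21]
33. n16.cnt = 30  [C₀.lim + 27]
34. n17.sig = -7  [terminal]
35. n18.hot = "pu"  [terminal]
36. n16.tag = 16  [h.sig + 23]
37. n16.acc = 6  [h.sig * -2 - 8]
38. n15.tag = -5  [-5]
39. n15.acc = -2  [C₁.acc + C₁.tag - 24]
40. n19.wid = true  [S₀.wid == false]
41. n20.depth = 29  [terminal]
42. n21.lab = 28  [b.depth - 1]
43. n21.lim = "pr"  ["pr"]
44. n21.ok = "kw"  ["kw"]
45. n22.lab = "kk"  [terminal]
46. n23.sig = 0  [terminal]
47. n21.off = 12  [A.lab + h.sig - 16]
48. n24.fin = "yr"  ["yr"]
49. n25.lab = "yy"  [terminal]
50. n26.hot = "wn"  [terminal]
51. n27.sig = -3  [terminal]
52. n24.env = true  [h.sig > -4]
53. n19.lab = true  [true]
54. n19.sig = true  [b.depth == 29]
55. n13.lab = false  [C.tag == C.acc]
56. n13.sig = false  [S₁.sig == false]
57. n0.lab = false  [false]
58. n0.sig = true  [S₁.lab == true]

true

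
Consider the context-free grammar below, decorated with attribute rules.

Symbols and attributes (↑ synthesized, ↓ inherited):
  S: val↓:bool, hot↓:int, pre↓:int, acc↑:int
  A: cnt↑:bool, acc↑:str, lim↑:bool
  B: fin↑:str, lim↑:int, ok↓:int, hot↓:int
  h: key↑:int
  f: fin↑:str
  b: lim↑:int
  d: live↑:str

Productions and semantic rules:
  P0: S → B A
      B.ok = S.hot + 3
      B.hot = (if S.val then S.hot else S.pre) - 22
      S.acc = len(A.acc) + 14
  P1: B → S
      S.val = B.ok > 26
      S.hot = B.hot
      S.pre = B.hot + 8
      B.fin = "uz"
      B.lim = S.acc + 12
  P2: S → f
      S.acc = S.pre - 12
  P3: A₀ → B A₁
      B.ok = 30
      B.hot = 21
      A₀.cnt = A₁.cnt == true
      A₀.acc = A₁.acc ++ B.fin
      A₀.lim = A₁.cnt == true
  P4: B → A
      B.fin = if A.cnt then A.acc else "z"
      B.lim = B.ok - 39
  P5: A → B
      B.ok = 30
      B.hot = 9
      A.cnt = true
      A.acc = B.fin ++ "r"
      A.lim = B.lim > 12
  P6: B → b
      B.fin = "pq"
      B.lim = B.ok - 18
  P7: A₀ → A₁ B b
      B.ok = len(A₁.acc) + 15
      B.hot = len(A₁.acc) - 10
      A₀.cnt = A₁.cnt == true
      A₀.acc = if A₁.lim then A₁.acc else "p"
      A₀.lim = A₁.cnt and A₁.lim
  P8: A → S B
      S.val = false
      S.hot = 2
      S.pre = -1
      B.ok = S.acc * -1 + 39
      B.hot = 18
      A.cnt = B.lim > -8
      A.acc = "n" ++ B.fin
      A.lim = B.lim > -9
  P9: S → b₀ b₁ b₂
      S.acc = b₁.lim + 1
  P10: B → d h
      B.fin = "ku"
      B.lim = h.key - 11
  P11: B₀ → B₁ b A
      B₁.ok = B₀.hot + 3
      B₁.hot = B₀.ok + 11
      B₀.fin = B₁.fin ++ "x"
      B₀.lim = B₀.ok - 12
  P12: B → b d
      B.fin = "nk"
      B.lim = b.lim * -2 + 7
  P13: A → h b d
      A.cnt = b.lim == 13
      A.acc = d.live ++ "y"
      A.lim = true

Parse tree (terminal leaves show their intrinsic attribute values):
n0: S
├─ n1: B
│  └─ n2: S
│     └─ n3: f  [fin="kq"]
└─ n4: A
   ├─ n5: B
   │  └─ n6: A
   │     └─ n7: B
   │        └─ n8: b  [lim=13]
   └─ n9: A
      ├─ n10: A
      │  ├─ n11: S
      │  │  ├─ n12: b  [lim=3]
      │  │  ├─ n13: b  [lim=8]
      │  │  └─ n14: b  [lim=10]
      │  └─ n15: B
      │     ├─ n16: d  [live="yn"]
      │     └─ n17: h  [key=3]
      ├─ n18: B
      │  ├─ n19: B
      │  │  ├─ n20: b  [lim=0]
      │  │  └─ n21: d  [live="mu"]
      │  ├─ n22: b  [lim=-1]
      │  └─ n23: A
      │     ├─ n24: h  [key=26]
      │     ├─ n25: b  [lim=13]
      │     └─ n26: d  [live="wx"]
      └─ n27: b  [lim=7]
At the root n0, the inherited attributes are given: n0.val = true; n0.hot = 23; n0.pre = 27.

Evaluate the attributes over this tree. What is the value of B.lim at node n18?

1. n0.val = true  [given at root]
2. n0.hot = 23  [given at root]
3. n0.pre = 27  [given at root]
4. n1.ok = 26  [S.hot + 3]
5. n1.hot = 1  [(if S.val then S.hot else S.pre) - 22]
6. n2.val = false  [B.ok > 26]
7. n2.hot = 1  [B.hot]
8. n2.pre = 9  [B.hot + 8]
9. n3.fin = "kq"  [terminal]
10. n2.acc = -3  [S.pre - 12]
11. n1.fin = "uz"  ["uz"]
12. n1.lim = 9  [S.acc + 12]
13. n5.ok = 30  [30]
14. n5.hot = 21  [21]
15. n7.ok = 30  [30]
16. n7.hot = 9  [9]
17. n8.lim = 13  [terminal]
18. n7.fin = "pq"  ["pq"]
19. n7.lim = 12  [B.ok - 18]
20. n6.cnt = true  [true]
21. n6.acc = "pqr"  [B.fin ++ "r"]
22. n6.lim = false  [B.lim > 12]
23. n5.fin = "pqr"  [if A.cnt then A.acc else "z"]
24. n5.lim = -9  [B.ok - 39]
25. n11.val = false  [false]
26. n11.hot = 2  [2]
27. n11.pre = -1  [-1]
28. n12.lim = 3  [terminal]
29. n13.lim = 8  [terminal]
30. n14.lim = 10  [terminal]
31. n11.acc = 9  [b₁.lim + 1]
32. n15.ok = 30  [S.acc * -1 + 39]
33. n15.hot = 18  [18]
34. n16.live = "yn"  [terminal]
35. n17.key = 3  [terminal]
36. n15.fin = "ku"  ["ku"]
37. n15.lim = -8  [h.key - 11]
38. n10.cnt = false  [B.lim > -8]
39. n10.acc = "nku"  ["n" ++ B.fin]
40. n10.lim = true  [B.lim > -9]
41. n18.ok = 18  [len(A₁.acc) + 15]
42. n18.hot = -7  [len(A₁.acc) - 10]
43. n19.ok = -4  [B₀.hot + 3]
44. n19.hot = 29  [B₀.ok + 11]
45. n20.lim = 0  [terminal]
46. n21.live = "mu"  [terminal]
47. n19.fin = "nk"  ["nk"]
48. n19.lim = 7  [b.lim * -2 + 7]
49. n22.lim = -1  [terminal]
50. n24.key = 26  [terminal]
51. n25.lim = 13  [terminal]
52. n26.live = "wx"  [terminal]
53. n23.cnt = true  [b.lim == 13]
54. n23.acc = "wxy"  [d.live ++ "y"]
55. n23.lim = true  [true]
56. n18.fin = "nkx"  [B₁.fin ++ "x"]
57. n18.lim = 6  [B₀.ok - 12]
58. n27.lim = 7  [terminal]
59. n9.cnt = false  [A₁.cnt == true]
60. n9.acc = "nku"  [if A₁.lim then A₁.acc else "p"]
61. n9.lim = false  [A₁.cnt and A₁.lim]
62. n4.cnt = false  [A₁.cnt == true]
63. n4.acc = "nkupqr"  [A₁.acc ++ B.fin]
64. n4.lim = false  [A₁.cnt == true]
65. n0.acc = 20  [len(A.acc) + 14]

6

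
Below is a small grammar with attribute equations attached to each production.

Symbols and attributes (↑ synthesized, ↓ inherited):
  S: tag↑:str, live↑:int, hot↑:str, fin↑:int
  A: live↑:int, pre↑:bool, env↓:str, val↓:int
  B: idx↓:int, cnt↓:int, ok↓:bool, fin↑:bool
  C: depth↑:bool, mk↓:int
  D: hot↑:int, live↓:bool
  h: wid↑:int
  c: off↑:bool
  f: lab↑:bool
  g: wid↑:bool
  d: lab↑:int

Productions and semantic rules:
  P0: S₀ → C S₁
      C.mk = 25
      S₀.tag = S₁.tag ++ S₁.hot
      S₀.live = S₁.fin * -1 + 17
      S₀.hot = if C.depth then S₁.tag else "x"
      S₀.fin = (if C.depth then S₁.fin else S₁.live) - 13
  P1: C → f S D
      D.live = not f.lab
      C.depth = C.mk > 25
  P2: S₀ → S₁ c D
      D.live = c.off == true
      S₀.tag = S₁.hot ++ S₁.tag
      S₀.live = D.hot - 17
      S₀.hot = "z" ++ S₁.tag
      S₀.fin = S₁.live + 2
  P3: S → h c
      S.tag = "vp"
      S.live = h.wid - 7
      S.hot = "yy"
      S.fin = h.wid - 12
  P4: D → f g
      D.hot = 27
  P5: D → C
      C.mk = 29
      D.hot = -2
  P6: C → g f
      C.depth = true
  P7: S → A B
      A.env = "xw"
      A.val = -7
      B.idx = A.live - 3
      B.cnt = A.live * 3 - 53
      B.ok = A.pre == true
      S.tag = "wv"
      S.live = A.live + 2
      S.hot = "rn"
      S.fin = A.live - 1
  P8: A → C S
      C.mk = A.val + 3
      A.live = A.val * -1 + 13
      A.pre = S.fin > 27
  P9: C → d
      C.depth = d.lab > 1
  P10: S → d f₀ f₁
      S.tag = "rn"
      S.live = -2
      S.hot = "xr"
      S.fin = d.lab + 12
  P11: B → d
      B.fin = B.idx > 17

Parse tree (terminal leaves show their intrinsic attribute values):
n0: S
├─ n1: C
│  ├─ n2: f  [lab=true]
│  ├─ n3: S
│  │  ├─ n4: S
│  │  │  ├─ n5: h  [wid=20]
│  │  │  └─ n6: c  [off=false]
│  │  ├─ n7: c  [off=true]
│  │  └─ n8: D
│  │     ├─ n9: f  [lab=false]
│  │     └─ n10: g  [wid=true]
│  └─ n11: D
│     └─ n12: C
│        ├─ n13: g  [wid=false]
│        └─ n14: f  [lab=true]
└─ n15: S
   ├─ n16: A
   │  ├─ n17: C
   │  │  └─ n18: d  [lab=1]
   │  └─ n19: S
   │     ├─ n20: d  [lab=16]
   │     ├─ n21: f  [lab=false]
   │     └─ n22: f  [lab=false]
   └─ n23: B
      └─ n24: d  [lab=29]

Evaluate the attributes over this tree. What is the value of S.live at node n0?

-2

1. n1.mk = 25  [25]
2. n2.lab = true  [terminal]
3. n5.wid = 20  [terminal]
4. n6.off = false  [terminal]
5. n4.tag = "vp"  ["vp"]
6. n4.live = 13  [h.wid - 7]
7. n4.hot = "yy"  ["yy"]
8. n4.fin = 8  [h.wid - 12]
9. n7.off = true  [terminal]
10. n8.live = true  [c.off == true]
11. n9.lab = false  [terminal]
12. n10.wid = true  [terminal]
13. n8.hot = 27  [27]
14. n3.tag = "yyvp"  [S₁.hot ++ S₁.tag]
15. n3.live = 10  [D.hot - 17]
16. n3.hot = "zvp"  ["z" ++ S₁.tag]
17. n3.fin = 15  [S₁.live + 2]
18. n11.live = false  [not f.lab]
19. n12.mk = 29  [29]
20. n13.wid = false  [terminal]
21. n14.lab = true  [terminal]
22. n12.depth = true  [true]
23. n11.hot = -2  [-2]
24. n1.depth = false  [C.mk > 25]
25. n16.env = "xw"  ["xw"]
26. n16.val = -7  [-7]
27. n17.mk = -4  [A.val + 3]
28. n18.lab = 1  [terminal]
29. n17.depth = false  [d.lab > 1]
30. n20.lab = 16  [terminal]
31. n21.lab = false  [terminal]
32. n22.lab = false  [terminal]
33. n19.tag = "rn"  ["rn"]
34. n19.live = -2  [-2]
35. n19.hot = "xr"  ["xr"]
36. n19.fin = 28  [d.lab + 12]
37. n16.live = 20  [A.val * -1 + 13]
38. n16.pre = true  [S.fin > 27]
39. n23.idx = 17  [A.live - 3]
40. n23.cnt = 7  [A.live * 3 - 53]
41. n23.ok = true  [A.pre == true]
42. n24.lab = 29  [terminal]
43. n23.fin = false  [B.idx > 17]
44. n15.tag = "wv"  ["wv"]
45. n15.live = 22  [A.live + 2]
46. n15.hot = "rn"  ["rn"]
47. n15.fin = 19  [A.live - 1]
48. n0.tag = "wvrn"  [S₁.tag ++ S₁.hot]
49. n0.live = -2  [S₁.fin * -1 + 17]
50. n0.hot = "x"  [if C.depth then S₁.tag else "x"]
51. n0.fin = 9  [(if C.depth then S₁.fin else S₁.live) - 13]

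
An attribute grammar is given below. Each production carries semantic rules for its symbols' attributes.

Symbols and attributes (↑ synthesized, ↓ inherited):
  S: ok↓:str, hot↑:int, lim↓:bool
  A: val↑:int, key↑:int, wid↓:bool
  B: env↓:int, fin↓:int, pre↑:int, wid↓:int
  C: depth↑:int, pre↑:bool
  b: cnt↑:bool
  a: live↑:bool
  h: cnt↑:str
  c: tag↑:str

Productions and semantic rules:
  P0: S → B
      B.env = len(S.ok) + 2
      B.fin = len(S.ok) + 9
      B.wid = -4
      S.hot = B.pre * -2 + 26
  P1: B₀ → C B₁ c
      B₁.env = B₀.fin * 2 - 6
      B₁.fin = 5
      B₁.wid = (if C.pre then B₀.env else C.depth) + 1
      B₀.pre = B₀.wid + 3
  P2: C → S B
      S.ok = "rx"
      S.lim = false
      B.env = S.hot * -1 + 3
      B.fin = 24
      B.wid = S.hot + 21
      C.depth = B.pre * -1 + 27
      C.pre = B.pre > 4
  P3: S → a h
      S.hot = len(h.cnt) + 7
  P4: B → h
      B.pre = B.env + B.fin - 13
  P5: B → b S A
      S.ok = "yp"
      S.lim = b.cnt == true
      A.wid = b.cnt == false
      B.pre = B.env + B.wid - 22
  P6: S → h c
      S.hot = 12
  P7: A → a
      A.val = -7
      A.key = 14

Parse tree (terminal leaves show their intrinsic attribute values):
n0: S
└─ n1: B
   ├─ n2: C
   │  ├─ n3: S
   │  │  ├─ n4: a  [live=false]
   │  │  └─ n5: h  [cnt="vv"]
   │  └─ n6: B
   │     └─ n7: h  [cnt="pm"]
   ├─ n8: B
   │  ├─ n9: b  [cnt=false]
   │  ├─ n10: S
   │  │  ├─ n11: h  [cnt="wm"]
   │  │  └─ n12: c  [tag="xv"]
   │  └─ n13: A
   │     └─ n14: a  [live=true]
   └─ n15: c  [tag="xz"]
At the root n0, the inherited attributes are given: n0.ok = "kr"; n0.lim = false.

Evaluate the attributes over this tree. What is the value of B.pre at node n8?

-1

1. n0.ok = "kr"  [given at root]
2. n0.lim = false  [given at root]
3. n1.env = 4  [len(S.ok) + 2]
4. n1.fin = 11  [len(S.ok) + 9]
5. n1.wid = -4  [-4]
6. n3.ok = "rx"  ["rx"]
7. n3.lim = false  [false]
8. n4.live = false  [terminal]
9. n5.cnt = "vv"  [terminal]
10. n3.hot = 9  [len(h.cnt) + 7]
11. n6.env = -6  [S.hot * -1 + 3]
12. n6.fin = 24  [24]
13. n6.wid = 30  [S.hot + 21]
14. n7.cnt = "pm"  [terminal]
15. n6.pre = 5  [B.env + B.fin - 13]
16. n2.depth = 22  [B.pre * -1 + 27]
17. n2.pre = true  [B.pre > 4]
18. n8.env = 16  [B₀.fin * 2 - 6]
19. n8.fin = 5  [5]
20. n8.wid = 5  [(if C.pre then B₀.env else C.depth) + 1]
21. n9.cnt = false  [terminal]
22. n10.ok = "yp"  ["yp"]
23. n10.lim = false  [b.cnt == true]
24. n11.cnt = "wm"  [terminal]
25. n12.tag = "xv"  [terminal]
26. n10.hot = 12  [12]
27. n13.wid = true  [b.cnt == false]
28. n14.live = true  [terminal]
29. n13.val = -7  [-7]
30. n13.key = 14  [14]
31. n8.pre = -1  [B.env + B.wid - 22]
32. n15.tag = "xz"  [terminal]
33. n1.pre = -1  [B₀.wid + 3]
34. n0.hot = 28  [B.pre * -2 + 26]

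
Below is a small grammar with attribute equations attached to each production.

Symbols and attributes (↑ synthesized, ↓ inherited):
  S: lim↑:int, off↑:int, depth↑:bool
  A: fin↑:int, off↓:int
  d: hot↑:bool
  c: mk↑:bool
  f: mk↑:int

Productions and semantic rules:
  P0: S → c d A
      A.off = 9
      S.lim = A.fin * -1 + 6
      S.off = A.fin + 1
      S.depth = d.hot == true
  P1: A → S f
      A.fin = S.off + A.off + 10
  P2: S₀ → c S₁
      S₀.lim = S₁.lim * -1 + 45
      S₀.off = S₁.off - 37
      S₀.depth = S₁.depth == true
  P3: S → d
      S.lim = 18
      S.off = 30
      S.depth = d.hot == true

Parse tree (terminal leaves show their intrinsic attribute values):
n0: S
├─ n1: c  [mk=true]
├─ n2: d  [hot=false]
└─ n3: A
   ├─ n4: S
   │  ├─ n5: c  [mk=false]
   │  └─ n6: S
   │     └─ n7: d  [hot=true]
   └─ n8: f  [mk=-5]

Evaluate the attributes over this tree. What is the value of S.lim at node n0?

-6

1. n1.mk = true  [terminal]
2. n2.hot = false  [terminal]
3. n3.off = 9  [9]
4. n5.mk = false  [terminal]
5. n7.hot = true  [terminal]
6. n6.lim = 18  [18]
7. n6.off = 30  [30]
8. n6.depth = true  [d.hot == true]
9. n4.lim = 27  [S₁.lim * -1 + 45]
10. n4.off = -7  [S₁.off - 37]
11. n4.depth = true  [S₁.depth == true]
12. n8.mk = -5  [terminal]
13. n3.fin = 12  [S.off + A.off + 10]
14. n0.lim = -6  [A.fin * -1 + 6]
15. n0.off = 13  [A.fin + 1]
16. n0.depth = false  [d.hot == true]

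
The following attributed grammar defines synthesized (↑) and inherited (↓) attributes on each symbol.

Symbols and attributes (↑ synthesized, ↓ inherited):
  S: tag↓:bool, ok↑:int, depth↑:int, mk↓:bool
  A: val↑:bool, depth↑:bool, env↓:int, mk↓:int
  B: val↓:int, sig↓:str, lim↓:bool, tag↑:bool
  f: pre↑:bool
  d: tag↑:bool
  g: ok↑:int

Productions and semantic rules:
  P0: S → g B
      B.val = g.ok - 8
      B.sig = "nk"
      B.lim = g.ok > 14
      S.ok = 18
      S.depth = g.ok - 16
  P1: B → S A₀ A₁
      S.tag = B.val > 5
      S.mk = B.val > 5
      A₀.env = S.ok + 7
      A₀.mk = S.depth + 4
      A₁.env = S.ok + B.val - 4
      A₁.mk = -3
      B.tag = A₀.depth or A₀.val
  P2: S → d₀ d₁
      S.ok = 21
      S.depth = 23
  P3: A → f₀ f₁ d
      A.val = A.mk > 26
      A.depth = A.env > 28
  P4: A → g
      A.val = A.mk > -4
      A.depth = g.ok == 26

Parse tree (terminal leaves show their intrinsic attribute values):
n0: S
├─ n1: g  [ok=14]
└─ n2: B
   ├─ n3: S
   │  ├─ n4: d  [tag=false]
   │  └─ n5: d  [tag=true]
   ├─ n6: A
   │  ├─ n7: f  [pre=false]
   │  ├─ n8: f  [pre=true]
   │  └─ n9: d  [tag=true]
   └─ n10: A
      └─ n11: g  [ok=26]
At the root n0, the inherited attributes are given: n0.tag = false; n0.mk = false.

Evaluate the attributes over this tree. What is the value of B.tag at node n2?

true

1. n0.tag = false  [given at root]
2. n0.mk = false  [given at root]
3. n1.ok = 14  [terminal]
4. n2.val = 6  [g.ok - 8]
5. n2.sig = "nk"  ["nk"]
6. n2.lim = false  [g.ok > 14]
7. n3.tag = true  [B.val > 5]
8. n3.mk = true  [B.val > 5]
9. n4.tag = false  [terminal]
10. n5.tag = true  [terminal]
11. n3.ok = 21  [21]
12. n3.depth = 23  [23]
13. n6.env = 28  [S.ok + 7]
14. n6.mk = 27  [S.depth + 4]
15. n7.pre = false  [terminal]
16. n8.pre = true  [terminal]
17. n9.tag = true  [terminal]
18. n6.val = true  [A.mk > 26]
19. n6.depth = false  [A.env > 28]
20. n10.env = 23  [S.ok + B.val - 4]
21. n10.mk = -3  [-3]
22. n11.ok = 26  [terminal]
23. n10.val = true  [A.mk > -4]
24. n10.depth = true  [g.ok == 26]
25. n2.tag = true  [A₀.depth or A₀.val]
26. n0.ok = 18  [18]
27. n0.depth = -2  [g.ok - 16]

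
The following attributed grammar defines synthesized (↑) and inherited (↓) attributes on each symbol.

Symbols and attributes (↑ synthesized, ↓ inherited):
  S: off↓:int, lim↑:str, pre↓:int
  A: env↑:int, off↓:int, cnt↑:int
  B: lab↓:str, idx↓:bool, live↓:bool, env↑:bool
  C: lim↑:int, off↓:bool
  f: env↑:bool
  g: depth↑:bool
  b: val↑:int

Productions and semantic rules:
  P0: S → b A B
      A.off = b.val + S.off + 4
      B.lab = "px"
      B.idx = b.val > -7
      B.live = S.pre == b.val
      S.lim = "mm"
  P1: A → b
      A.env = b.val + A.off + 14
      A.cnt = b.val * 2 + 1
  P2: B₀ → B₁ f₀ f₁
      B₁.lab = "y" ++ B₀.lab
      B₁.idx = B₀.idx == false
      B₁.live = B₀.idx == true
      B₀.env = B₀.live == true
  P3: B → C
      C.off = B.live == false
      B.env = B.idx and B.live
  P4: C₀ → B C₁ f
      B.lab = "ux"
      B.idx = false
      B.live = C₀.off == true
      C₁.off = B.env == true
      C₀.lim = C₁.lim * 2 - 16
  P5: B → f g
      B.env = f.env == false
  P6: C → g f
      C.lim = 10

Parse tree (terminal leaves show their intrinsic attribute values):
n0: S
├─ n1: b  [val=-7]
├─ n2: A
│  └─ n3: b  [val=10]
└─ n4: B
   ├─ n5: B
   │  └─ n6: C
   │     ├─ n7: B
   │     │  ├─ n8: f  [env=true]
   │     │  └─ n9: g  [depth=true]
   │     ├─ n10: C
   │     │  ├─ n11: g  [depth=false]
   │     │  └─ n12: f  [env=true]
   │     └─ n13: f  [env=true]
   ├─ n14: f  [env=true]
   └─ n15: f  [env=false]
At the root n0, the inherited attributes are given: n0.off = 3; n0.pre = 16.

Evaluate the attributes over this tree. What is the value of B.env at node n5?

1. n0.off = 3  [given at root]
2. n0.pre = 16  [given at root]
3. n1.val = -7  [terminal]
4. n2.off = 0  [b.val + S.off + 4]
5. n3.val = 10  [terminal]
6. n2.env = 24  [b.val + A.off + 14]
7. n2.cnt = 21  [b.val * 2 + 1]
8. n4.lab = "px"  ["px"]
9. n4.idx = false  [b.val > -7]
10. n4.live = false  [S.pre == b.val]
11. n5.lab = "ypx"  ["y" ++ B₀.lab]
12. n5.idx = true  [B₀.idx == false]
13. n5.live = false  [B₀.idx == true]
14. n6.off = true  [B.live == false]
15. n7.lab = "ux"  ["ux"]
16. n7.idx = false  [false]
17. n7.live = true  [C₀.off == true]
18. n8.env = true  [terminal]
19. n9.depth = true  [terminal]
20. n7.env = false  [f.env == false]
21. n10.off = false  [B.env == true]
22. n11.depth = false  [terminal]
23. n12.env = true  [terminal]
24. n10.lim = 10  [10]
25. n13.env = true  [terminal]
26. n6.lim = 4  [C₁.lim * 2 - 16]
27. n5.env = false  [B.idx and B.live]
28. n14.env = true  [terminal]
29. n15.env = false  [terminal]
30. n4.env = false  [B₀.live == true]
31. n0.lim = "mm"  ["mm"]

false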